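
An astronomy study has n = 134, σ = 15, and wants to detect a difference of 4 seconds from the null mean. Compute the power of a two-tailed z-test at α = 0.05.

SE = σ/√n = 15/√134 = 1.296. Non-centrality λ = d/SE = 4/1.296 = 3.087. Power ≈ Φ(λ - z_{α/2}) = Φ(3.087 - 1.96) = Φ(1.127) = 0.87.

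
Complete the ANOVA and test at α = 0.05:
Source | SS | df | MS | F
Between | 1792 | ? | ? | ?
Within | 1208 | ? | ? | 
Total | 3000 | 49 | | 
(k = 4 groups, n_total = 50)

df_between = 3, df_within = 46. MS_between = 597.33, MS_within = 26.26. F = 22.746, F_crit ≈ 2.807. Reject H₀.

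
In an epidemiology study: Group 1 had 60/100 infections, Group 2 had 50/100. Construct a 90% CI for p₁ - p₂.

p̂₁ = 0.6, p̂₂ = 0.5. Difference = 0.1. CI = (-0.015, 0.215)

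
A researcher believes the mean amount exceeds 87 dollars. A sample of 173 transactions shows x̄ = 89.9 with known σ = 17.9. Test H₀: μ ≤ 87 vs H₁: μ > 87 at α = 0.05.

z = 2.131. Critical value: 1.645. Reject H₀.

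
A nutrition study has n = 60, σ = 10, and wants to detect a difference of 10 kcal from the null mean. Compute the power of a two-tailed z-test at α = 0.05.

SE = σ/√n = 10/√60 = 1.291. Non-centrality λ = d/SE = 10/1.291 = 7.746. Power ≈ Φ(λ - z_{α/2}) = Φ(7.746 - 1.96) = Φ(5.786) = 1.0.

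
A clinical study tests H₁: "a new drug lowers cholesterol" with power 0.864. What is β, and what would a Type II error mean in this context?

β = 1 - power = 1 - 0.864 = 0.136. A Type II error is failing to reject H₀ when H₀ is false (false negative) — here, failing to conclude that a new drug lowers cholesterol when in fact it is true. Consequence: shelving an effective drug — patients miss out on a treatment that would have helped.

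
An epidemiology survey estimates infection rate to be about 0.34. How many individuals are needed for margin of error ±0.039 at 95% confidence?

n = z²p(1-p)/E² = 1.96²×0.34×0.66/0.039² = 566.8 → n = 567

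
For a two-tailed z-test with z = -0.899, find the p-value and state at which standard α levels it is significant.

p = 2·P(Z > |-0.899|) = 2·(1 - Φ(0.899)) ≈ 0.3687. Not significant at any standard level.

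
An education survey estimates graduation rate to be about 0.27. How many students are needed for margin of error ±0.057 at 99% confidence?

n = z²p(1-p)/E² = 2.576²×0.27×0.73/0.057² = 402.6 → n = 403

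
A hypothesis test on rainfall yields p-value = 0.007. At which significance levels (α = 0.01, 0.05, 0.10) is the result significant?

p = 0.007. Significant at: α = 0.01, 0.05, 0.1.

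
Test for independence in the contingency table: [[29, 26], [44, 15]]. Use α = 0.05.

χ² = 5.9. df = 1, critical = 3.841. Reject H₀. Variables are dependent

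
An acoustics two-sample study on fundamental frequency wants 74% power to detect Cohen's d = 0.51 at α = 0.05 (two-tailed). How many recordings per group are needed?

z_{α/2} = 1.96, z_β = Φ⁻¹(0.74) = 0.643. For medium effect (d = 0.51): n per group = 2(z_{α/2} + z_β)²/d² = 2(1.96 + 0.643)²/0.51² = 52.1 → 53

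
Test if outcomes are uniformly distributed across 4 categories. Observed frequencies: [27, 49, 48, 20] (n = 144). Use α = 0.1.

Expected = 36 each. χ² = Σ(O-E)²/E = 18.056. df = 3, critical value = 6.251. Reject H₀.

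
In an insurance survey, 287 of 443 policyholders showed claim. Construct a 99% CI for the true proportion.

p̂ = 0.648. CI = p̂ ± z*√(p̂(1-p̂)/n) = (0.589, 0.706)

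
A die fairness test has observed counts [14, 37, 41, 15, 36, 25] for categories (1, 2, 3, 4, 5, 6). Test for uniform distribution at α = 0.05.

Expected = 28 each. χ² = Σ(O-E)²/E = 24.571. df = 5, critical value = 11.07. Reject H₀.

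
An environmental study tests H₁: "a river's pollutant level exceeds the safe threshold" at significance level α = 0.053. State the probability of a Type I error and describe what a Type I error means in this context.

P(Type I error) = α = 0.053. A Type I error is rejecting H₀ when H₀ is actually true (false positive) — here, concluding that a river's pollutant level exceeds the safe threshold when in fact this is not the case. Consequence: shutting down a compliant factory unnecessarily.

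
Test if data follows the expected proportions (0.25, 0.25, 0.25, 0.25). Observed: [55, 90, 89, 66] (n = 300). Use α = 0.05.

Expected: [75.0, 75.0, 75.0, 75.0]. χ² = 12.027. df = 3, critical = 7.815. Reject H₀.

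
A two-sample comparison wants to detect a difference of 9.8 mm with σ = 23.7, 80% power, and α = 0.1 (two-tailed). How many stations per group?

n per group = 2(z_α/2 + z_β)²σ²/d² = 2×(1.645 + 0.84)²×23.7²/9.8² = 72.2 → n = 73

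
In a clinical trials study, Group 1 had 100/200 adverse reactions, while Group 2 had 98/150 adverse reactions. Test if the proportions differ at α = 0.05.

p̂₁ = 0.5, p̂₂ = 0.653, pooled p̂ = 0.566. z = -2.864. Critical: ±1.96. Reject H₀.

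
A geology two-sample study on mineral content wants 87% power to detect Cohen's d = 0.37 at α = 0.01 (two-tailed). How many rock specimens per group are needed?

z_{α/2} = 2.576, z_β = Φ⁻¹(0.87) = 1.126. For small effect (d = 0.37): n per group = 2(z_{α/2} + z_β)²/d² = 2(2.576 + 1.126)²/0.37² = 200.2 → 201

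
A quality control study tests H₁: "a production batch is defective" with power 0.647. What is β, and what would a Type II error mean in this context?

β = 1 - power = 1 - 0.647 = 0.353. A Type II error is failing to reject H₀ when H₀ is false (false negative) — here, failing to conclude that a production batch is defective when in fact it is true. Consequence: shipping a defective batch — faulty products reach customers.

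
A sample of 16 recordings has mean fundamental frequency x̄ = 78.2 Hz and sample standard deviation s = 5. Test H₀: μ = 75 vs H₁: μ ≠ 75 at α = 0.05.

t = (x̄ - μ₀)/(s/√n) = (78.2 - 75)/(5/√16) = 2.56. df = 15, critical t = ±2.131. Reject H₀.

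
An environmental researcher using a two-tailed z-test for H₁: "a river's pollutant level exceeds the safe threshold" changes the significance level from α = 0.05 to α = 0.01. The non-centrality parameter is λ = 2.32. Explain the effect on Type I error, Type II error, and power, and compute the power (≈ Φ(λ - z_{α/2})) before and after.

Decreasing α from 0.05 to 0.01:
• Type I error rate decreases (α is the Type I rate by definition).
• Critical value moves from z_{α/2} = 1.96 to 2.576, so power = Φ(λ - z_{α/2}) goes from Φ(2.32 - 1.96) = 0.641 to Φ(2.32 - 2.576) = 0.399.
• Type II error rate β = 1 - power therefore increases (0.359 → 0.601).
Appropriate when false positives are costly — here, shutting down a compliant factory unnecessarily.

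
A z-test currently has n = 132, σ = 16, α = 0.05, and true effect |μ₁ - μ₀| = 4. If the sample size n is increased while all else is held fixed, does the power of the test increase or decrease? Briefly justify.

Power increases: a larger n shrinks the standard error σ/√n, moving the sampling distribution under H₁ further from the critical value.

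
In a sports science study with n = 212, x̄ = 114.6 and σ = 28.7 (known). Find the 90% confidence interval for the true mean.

CI = x̄ ± z*(σ/√n) = 114.6 ± 1.645(28.7/√212) = 114.6 ± 3.24 = (111.36, 117.84)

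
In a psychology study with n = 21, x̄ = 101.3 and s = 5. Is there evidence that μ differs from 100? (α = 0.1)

t = (x̄ - μ₀)/(s/√n) = (101.3 - 100)/(5/√21) = 1.191. df = 20, critical t = ±1.725. Fail to reject H₀.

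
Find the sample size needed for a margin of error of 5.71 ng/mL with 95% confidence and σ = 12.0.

n = (z*σ/E)² = (1.96×12.0/5.71)² = 17.0 → n = 17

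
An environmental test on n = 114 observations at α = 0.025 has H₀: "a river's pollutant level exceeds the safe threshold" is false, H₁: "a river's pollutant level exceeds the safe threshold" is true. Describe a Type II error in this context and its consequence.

Type II error: failing to reject H₀ when it is false — concluding that a river's pollutant level exceeds the safe threshold is not supported when in fact it is. Consequence: allowing unsafe pollution to continue.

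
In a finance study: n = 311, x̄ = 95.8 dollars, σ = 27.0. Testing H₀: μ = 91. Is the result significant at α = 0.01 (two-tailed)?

z = (95.8 - 91)/(27.0/√311) = 3.135. Since |z| > 2.576, significant at α = 0.01.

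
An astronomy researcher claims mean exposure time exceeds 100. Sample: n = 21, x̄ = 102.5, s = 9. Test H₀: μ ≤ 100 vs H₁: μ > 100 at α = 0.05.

t = (102.5 - 100)/(9/√21) = 1.273, df = 20. Critical t = 1.725. Fail to reject H₀.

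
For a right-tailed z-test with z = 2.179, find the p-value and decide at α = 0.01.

p = P(Z > 2.179) = 1 - Φ(2.179) ≈ 0.0147. Since p ≥ 0.01, fail to reject H₀ (not significant) at α = 0.01.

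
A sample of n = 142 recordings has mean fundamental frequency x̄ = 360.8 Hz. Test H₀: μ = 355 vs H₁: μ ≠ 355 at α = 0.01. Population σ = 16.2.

z = (x̄ - μ₀)/(σ/√n) = (360.8 - 355)/(16.2/√142) = 4.266. Critical value: ±2.576. Since |4.266| > 2.576, Reject H₀.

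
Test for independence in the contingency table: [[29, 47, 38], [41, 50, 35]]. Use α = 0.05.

χ² = 1.677. df = 2, critical = 5.991. Fail to reject H₀. No evidence of dependence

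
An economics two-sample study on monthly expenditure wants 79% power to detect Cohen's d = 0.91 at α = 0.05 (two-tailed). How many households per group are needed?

z_{α/2} = 1.96, z_β = Φ⁻¹(0.79) = 0.806. For large effect (d = 0.91): n per group = 2(z_{α/2} + z_β)²/d² = 2(1.96 + 0.806)²/0.91² = 18.5 → 19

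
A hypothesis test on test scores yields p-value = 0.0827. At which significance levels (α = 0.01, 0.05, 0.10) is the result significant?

p = 0.0827. Significant at: α = 0.1.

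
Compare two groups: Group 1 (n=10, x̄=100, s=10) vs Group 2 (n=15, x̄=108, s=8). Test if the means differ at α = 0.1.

Pooled sp = 8.84. t = -2.218, df = 23. Critical t = ±1.714. Reject H₀.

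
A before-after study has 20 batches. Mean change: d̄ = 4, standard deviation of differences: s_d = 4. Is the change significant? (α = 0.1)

t = d̄/(s_d/√n) = 4/(4/√20) = 4.472. df = 19, critical t = ±1.729. Reject H₀.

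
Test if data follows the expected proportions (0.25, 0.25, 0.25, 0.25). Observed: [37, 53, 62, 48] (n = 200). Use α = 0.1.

Expected: [50.0, 50.0, 50.0, 50.0]. χ² = 6.52. df = 3, critical = 6.251. Reject H₀.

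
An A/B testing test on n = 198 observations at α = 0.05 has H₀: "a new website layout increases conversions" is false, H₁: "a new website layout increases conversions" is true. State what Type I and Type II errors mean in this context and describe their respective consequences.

Type I (false positive): concluding that a new website layout increases conversions when it is not — rolling out a layout that doesn't actually help — wasted engineering effort. Type II (false negative): failing to conclude that a new website layout increases conversions when it is — discarding a layout that would have improved conversions — lost revenue. Which is costlier depends on domain priorities and is a judgement call rather than a statistical fact.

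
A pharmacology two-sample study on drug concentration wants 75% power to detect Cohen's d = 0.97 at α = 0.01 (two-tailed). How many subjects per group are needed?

z_{α/2} = 2.576, z_β = Φ⁻¹(0.75) = 0.674. For large effect (d = 0.97): n per group = 2(z_{α/2} + z_β)²/d² = 2(2.576 + 0.674)²/0.97² = 22.5 → 23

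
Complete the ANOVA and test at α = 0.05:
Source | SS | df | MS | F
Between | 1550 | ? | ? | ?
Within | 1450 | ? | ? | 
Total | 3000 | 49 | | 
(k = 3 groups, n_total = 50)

df_between = 2, df_within = 47. MS_between = 775.0, MS_within = 30.85. F = 25.121, F_crit ≈ 3.195. Reject H₀.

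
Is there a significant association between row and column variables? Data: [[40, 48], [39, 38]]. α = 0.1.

χ² = 0.444. df = 1, critical = 2.706. Fail to reject H₀. No evidence of dependence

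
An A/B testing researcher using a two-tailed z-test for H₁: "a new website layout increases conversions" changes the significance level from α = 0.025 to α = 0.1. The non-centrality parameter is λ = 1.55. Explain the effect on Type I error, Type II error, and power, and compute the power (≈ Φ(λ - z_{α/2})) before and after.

Increasing α from 0.025 to 0.1:
• Type I error rate increases (α is the Type I rate by definition).
• Critical value moves from z_{α/2} = 2.241 to 1.645, so power = Φ(λ - z_{α/2}) goes from Φ(1.55 - 2.241) = 0.245 to Φ(1.55 - 1.645) = 0.462.
• Type II error rate β = 1 - power therefore decreases (0.755 → 0.538).
Appropriate when false negatives are costly — here, discarding a layout that would have improved conversions — lost revenue.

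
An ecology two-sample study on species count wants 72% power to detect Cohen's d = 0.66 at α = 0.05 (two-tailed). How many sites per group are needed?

z_{α/2} = 1.96, z_β = Φ⁻¹(0.72) = 0.583. For medium effect (d = 0.66): n per group = 2(z_{α/2} + z_β)²/d² = 2(1.96 + 0.583)²/0.66² = 29.7 → 30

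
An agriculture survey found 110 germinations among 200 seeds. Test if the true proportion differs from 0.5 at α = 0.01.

p̂ = 0.55, p₀ = 0.5. z = (p̂ - p₀)/√(p₀(1-p₀)/n) = 1.414. Critical: ±2.576. Fail to reject H₀.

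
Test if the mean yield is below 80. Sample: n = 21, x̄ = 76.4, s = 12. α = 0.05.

t = (76.4 - 80)/(12/√21) = -1.375, df = 20. Critical t = -1.725. Fail to reject H₀.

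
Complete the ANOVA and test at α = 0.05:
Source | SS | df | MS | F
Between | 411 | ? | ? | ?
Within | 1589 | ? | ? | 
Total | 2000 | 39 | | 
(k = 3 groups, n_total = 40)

df_between = 2, df_within = 37. MS_between = 205.5, MS_within = 42.95. F = 4.785, F_crit ≈ 3.252. Reject H₀.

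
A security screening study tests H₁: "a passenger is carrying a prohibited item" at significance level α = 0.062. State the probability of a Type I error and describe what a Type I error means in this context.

P(Type I error) = α = 0.062. A Type I error is rejecting H₀ when H₀ is actually true (false positive) — here, concluding that a passenger is carrying a prohibited item when in fact this is not the case. Consequence: detaining an innocent passenger — delay and inconvenience.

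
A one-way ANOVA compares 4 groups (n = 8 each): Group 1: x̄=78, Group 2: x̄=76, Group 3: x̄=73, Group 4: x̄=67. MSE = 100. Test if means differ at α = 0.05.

Grand mean = 73.5. SS_between = 552.0, MS_between = 184.0. F = 1.84, F_crit ≈ 2.947. Fail to reject H₀.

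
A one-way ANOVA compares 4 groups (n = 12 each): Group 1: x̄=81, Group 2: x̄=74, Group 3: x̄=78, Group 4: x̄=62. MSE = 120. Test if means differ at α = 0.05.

Grand mean = 73.75. SS_between = 2505.0, MS_between = 835.0. F = 6.958, F_crit ≈ 2.816. Reject H₀.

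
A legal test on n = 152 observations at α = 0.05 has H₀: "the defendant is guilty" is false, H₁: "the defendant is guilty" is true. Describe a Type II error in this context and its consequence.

Type II error: failing to reject H₀ when it is false — concluding that the defendant is guilty is not supported when in fact it is. Consequence: acquitting a guilty person.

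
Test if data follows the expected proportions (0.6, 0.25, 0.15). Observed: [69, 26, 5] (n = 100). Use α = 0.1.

Expected: [60.0, 25.0, 15.0]. χ² = 8.057. df = 2, critical = 4.605. Reject H₀.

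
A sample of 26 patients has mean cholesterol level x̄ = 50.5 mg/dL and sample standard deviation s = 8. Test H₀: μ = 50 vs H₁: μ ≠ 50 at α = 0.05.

t = (x̄ - μ₀)/(s/√n) = (50.5 - 50)/(8/√26) = 0.319. df = 25, critical t = ±2.06. Fail to reject H₀.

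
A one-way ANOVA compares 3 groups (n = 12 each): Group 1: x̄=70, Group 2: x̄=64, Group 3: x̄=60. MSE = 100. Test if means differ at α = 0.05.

Grand mean = 64.67. SS_between = 608.0, MS_between = 304.0. F = 3.04, F_crit ≈ 3.285. Fail to reject H₀.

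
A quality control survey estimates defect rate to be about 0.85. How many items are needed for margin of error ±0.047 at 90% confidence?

n = z²p(1-p)/E² = 1.645²×0.85×0.15/0.047² = 156.2 → n = 157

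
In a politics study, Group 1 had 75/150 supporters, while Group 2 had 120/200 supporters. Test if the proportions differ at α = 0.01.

p̂₁ = 0.5, p̂₂ = 0.6, pooled p̂ = 0.557. z = -1.864. Critical: ±2.576. Fail to reject H₀.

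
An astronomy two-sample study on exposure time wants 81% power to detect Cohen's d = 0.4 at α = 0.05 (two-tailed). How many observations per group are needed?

z_{α/2} = 1.96, z_β = Φ⁻¹(0.81) = 0.878. For small effect (d = 0.4): n per group = 2(z_{α/2} + z_β)²/d² = 2(1.96 + 0.878)²/0.4² = 100.7 → 101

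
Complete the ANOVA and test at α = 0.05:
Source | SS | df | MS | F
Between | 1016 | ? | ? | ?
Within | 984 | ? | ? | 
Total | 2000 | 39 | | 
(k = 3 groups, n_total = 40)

df_between = 2, df_within = 37. MS_between = 508.0, MS_within = 26.59. F = 19.102, F_crit ≈ 3.252. Reject H₀.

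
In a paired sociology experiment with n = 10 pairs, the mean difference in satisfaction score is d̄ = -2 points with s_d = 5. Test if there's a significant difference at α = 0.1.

t = d̄/(s_d/√n) = -2/(5/√10) = -1.265. df = 9, critical t = ±1.833. Fail to reject H₀.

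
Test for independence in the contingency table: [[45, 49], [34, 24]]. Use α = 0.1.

χ² = 1.66. df = 1, critical = 2.706. Fail to reject H₀. No evidence of dependence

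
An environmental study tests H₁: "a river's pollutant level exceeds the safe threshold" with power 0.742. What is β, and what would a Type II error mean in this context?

β = 1 - power = 1 - 0.742 = 0.258. A Type II error is failing to reject H₀ when H₀ is false (false negative) — here, failing to conclude that a river's pollutant level exceeds the safe threshold when in fact it is true. Consequence: allowing unsafe pollution to continue.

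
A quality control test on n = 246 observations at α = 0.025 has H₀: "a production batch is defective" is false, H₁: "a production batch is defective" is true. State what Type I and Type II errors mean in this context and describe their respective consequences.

Type I (false positive): concluding that a production batch is defective when it is not — scrapping a good batch — wasted material and cost for no reason. Type II (false negative): failing to conclude that a production batch is defective when it is — shipping a defective batch — faulty products reach customers. Which is costlier depends on domain priorities and is a judgement call rather than a statistical fact.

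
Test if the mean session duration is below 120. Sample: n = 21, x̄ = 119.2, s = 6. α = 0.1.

t = (119.2 - 120)/(6/√21) = -0.611, df = 20. Critical t = -1.325. Fail to reject H₀.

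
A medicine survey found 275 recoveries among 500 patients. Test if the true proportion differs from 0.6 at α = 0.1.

p̂ = 0.55, p₀ = 0.6. z = (p̂ - p₀)/√(p₀(1-p₀)/n) = -2.282. Critical: ±1.645. Reject H₀.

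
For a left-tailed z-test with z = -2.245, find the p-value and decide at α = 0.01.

p = P(Z < -2.245) = Φ(-2.245) ≈ 0.0124. Since p ≥ 0.01, fail to reject H₀ (not significant) at α = 0.01.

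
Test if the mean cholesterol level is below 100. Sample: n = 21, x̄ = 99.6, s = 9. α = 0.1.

t = (99.6 - 100)/(9/√21) = -0.204, df = 20. Critical t = -1.325. Fail to reject H₀.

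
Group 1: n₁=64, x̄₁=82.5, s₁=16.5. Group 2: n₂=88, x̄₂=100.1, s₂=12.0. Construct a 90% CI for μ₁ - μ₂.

Difference = -17.6. SE = √(16.5²/64 + 12.0²/88) = 2.427. CI = (-21.59, -13.61)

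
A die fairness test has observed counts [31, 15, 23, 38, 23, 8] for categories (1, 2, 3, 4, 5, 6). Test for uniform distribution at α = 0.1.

Expected = 23 each. χ² = Σ(O-E)²/E = 25.13. df = 5, critical value = 9.236. Reject H₀.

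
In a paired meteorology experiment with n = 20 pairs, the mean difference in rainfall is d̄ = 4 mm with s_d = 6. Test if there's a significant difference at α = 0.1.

t = d̄/(s_d/√n) = 4/(6/√20) = 2.981. df = 19, critical t = ±1.729. Reject H₀.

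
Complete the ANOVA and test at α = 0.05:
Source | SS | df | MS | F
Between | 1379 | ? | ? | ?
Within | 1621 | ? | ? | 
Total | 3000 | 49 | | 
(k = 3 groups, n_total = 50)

df_between = 2, df_within = 47. MS_between = 689.5, MS_within = 34.49. F = 19.992, F_crit ≈ 3.195. Reject H₀.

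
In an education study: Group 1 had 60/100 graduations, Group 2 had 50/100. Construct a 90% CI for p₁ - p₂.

p̂₁ = 0.6, p̂₂ = 0.5. Difference = 0.1. CI = (-0.015, 0.215)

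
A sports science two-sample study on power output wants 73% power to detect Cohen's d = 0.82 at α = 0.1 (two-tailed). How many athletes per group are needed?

z_{α/2} = 1.645, z_β = Φ⁻¹(0.73) = 0.613. For large effect (d = 0.82): n per group = 2(z_{α/2} + z_β)²/d² = 2(1.645 + 0.613)²/0.82² = 15.2 → 16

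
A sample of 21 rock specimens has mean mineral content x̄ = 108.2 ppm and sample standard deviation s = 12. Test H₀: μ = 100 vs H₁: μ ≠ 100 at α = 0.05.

t = (x̄ - μ₀)/(s/√n) = (108.2 - 100)/(12/√21) = 3.131. df = 20, critical t = ±2.086. Reject H₀.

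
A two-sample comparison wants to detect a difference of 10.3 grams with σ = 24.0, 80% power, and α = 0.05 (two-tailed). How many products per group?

n per group = 2(z_α/2 + z_β)²σ²/d² = 2×(1.96 + 0.84)²×24.0²/10.3² = 85.1 → n = 86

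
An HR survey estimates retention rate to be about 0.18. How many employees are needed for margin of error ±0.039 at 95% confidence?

n = z²p(1-p)/E² = 1.96²×0.18×0.82/0.039² = 372.8 → n = 373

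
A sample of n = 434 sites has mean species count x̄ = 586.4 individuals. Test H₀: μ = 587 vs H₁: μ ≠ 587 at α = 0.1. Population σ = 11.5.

z = (x̄ - μ₀)/(σ/√n) = (586.4 - 587)/(11.5/√434) = -1.087. Critical value: ±1.645. Since |-1.087| ≤ 1.645, Fail to reject H₀.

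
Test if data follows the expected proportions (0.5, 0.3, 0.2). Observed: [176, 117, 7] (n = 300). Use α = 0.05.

Expected: [150.0, 90.0, 60.0]. χ² = 59.423. df = 2, critical = 5.991. Reject H₀.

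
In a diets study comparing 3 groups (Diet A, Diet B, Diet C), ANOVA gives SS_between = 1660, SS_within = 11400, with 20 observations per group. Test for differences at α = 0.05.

df_between = 2, df_within = 57. F = MS_between/MS_within = 830.0/200.0 = 4.15. F_crit ≈ 3.159. Reject H₀. At least one mean differs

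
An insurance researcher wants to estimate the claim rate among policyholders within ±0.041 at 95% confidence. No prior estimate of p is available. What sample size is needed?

Conservative approach: use p = 0.5 (maximizes p(1-p) = 0.25). n = z²(0.25)/E² = 1.96²×0.25/0.041² = 571.3 → n = 572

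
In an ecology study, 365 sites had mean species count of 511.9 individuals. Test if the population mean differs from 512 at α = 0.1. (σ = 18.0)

z = (x̄ - μ₀)/(σ/√n) = (511.9 - 512)/(18.0/√365) = -0.106. Critical value: ±1.645. Since |-0.106| ≤ 1.645, Fail to reject H₀.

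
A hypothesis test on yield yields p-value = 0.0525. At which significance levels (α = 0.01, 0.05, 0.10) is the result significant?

p = 0.0525. Significant at: α = 0.1.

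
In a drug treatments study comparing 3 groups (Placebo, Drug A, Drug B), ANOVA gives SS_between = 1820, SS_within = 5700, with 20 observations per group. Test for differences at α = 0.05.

df_between = 2, df_within = 57. F = MS_between/MS_within = 910.0/100.0 = 9.1. F_crit ≈ 3.159. Reject H₀. At least one mean differs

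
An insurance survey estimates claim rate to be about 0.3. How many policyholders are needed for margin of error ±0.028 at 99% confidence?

n = z²p(1-p)/E² = 2.576²×0.3×0.7/0.028² = 1777.4 → n = 1778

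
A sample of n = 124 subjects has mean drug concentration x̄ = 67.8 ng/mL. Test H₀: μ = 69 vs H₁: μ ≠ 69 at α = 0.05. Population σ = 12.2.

z = (x̄ - μ₀)/(σ/√n) = (67.8 - 69)/(12.2/√124) = -1.095. Critical value: ±1.96. Since |-1.095| ≤ 1.96, Fail to reject H₀.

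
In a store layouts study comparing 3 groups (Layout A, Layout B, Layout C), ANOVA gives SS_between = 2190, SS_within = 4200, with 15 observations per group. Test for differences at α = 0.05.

df_between = 2, df_within = 42. F = MS_between/MS_within = 1095.0/100.0 = 10.95. F_crit ≈ 3.22. Reject H₀. At least one mean differs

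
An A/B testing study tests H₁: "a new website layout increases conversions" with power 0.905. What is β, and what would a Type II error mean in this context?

β = 1 - power = 1 - 0.905 = 0.095. A Type II error is failing to reject H₀ when H₀ is false (false negative) — here, failing to conclude that a new website layout increases conversions when in fact it is true. Consequence: discarding a layout that would have improved conversions — lost revenue.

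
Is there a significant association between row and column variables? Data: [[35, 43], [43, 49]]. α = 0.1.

χ² = 0.059. df = 1, critical = 2.706. Fail to reject H₀. No evidence of dependence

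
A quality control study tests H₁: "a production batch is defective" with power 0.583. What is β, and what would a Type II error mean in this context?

β = 1 - power = 1 - 0.583 = 0.417. A Type II error is failing to reject H₀ when H₀ is false (false negative) — here, failing to conclude that a production batch is defective when in fact it is true. Consequence: shipping a defective batch — faulty products reach customers.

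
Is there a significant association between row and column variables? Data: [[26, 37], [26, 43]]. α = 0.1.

χ² = 0.178. df = 1, critical = 2.706. Fail to reject H₀. No evidence of dependence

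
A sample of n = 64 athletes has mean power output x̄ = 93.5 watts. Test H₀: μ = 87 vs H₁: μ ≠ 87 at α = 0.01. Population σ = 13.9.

z = (x̄ - μ₀)/(σ/√n) = (93.5 - 87)/(13.9/√64) = 3.741. Critical value: ±2.576. Since |3.741| > 2.576, Reject H₀.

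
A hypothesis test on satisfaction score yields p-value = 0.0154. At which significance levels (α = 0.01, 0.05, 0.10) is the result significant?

p = 0.0154. Significant at: α = 0.05, 0.1.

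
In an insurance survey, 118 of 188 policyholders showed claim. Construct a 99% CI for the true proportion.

p̂ = 0.628. CI = p̂ ± z*√(p̂(1-p̂)/n) = (0.537, 0.718)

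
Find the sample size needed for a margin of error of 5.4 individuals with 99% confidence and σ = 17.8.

n = (z*σ/E)² = (2.576×17.8/5.4)² = 72.1 → n = 73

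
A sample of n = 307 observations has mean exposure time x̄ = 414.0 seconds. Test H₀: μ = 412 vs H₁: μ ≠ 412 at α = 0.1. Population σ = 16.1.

z = (x̄ - μ₀)/(σ/√n) = (414.0 - 412)/(16.1/√307) = 2.177. Critical value: ±1.645. Since |2.177| > 1.645, Reject H₀.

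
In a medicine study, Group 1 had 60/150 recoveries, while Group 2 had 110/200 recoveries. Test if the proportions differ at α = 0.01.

p̂₁ = 0.4, p̂₂ = 0.55, pooled p̂ = 0.486. z = -2.779. Critical: ±2.576. Reject H₀.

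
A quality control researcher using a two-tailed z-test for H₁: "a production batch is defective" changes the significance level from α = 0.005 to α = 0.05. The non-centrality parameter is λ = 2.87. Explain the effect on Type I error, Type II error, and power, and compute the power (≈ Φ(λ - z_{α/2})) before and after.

Increasing α from 0.005 to 0.05:
• Type I error rate increases (α is the Type I rate by definition).
• Critical value moves from z_{α/2} = 2.807 to 1.96, so power = Φ(λ - z_{α/2}) goes from Φ(2.87 - 2.807) = 0.525 to Φ(2.87 - 1.96) = 0.819.
• Type II error rate β = 1 - power therefore decreases (0.475 → 0.181).
Appropriate when false negatives are costly — here, shipping a defective batch — faulty products reach customers.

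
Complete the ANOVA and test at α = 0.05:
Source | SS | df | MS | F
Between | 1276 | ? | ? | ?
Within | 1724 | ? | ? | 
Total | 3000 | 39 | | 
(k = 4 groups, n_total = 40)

df_between = 3, df_within = 36. MS_between = 425.33, MS_within = 47.89. F = 8.882, F_crit ≈ 2.866. Reject H₀.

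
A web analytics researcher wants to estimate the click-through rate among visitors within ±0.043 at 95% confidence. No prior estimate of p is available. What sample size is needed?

Conservative approach: use p = 0.5 (maximizes p(1-p) = 0.25). n = z²(0.25)/E² = 1.96²×0.25/0.043² = 519.4 → n = 520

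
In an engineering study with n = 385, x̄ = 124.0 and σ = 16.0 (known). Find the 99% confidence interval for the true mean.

CI = x̄ ± z*(σ/√n) = 124.0 ± 2.576(16.0/√385) = 124.0 ± 2.1 = (121.9, 126.1)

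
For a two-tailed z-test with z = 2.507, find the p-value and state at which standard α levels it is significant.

p = 2·P(Z > |2.507|) = 2·(1 - Φ(2.507)) ≈ 0.0122. Significant at α = 0.1; Significant at α = 0.05.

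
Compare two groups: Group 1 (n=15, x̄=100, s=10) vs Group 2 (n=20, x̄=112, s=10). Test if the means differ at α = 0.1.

Pooled sp = 10.0. t = -3.513, df = 33. Critical t = ±1.692. Reject H₀.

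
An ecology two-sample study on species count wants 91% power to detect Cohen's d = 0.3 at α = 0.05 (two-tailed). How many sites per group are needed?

z_{α/2} = 1.96, z_β = Φ⁻¹(0.91) = 1.341. For small effect (d = 0.3): n per group = 2(z_{α/2} + z_β)²/d² = 2(1.96 + 1.341)²/0.3² = 242.1 → 243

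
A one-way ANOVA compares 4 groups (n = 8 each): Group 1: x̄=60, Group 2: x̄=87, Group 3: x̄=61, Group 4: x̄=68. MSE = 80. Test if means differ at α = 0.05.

Grand mean = 69.0. SS_between = 3760.0, MS_between = 1253.33. F = 15.667, F_crit ≈ 2.947. Reject H₀.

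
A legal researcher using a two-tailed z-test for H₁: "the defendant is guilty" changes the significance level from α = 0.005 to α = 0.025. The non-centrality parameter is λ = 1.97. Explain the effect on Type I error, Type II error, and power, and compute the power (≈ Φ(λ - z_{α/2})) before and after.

Increasing α from 0.005 to 0.025:
• Type I error rate increases (α is the Type I rate by definition).
• Critical value moves from z_{α/2} = 2.807 to 2.241, so power = Φ(λ - z_{α/2}) goes from Φ(1.97 - 2.807) = 0.201 to Φ(1.97 - 2.241) = 0.393.
• Type II error rate β = 1 - power therefore decreases (0.799 → 0.607).
Appropriate when false negatives are costly — here, acquitting a guilty person.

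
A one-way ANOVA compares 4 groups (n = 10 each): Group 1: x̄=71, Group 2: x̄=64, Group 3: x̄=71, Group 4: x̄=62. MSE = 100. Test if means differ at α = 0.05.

Grand mean = 67.0. SS_between = 660.0, MS_between = 220.0. F = 2.2, F_crit ≈ 2.866. Fail to reject H₀.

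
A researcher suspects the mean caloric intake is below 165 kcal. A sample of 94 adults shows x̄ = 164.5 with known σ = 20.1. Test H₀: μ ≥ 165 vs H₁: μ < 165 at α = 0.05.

z = -0.241. Critical value: -1.645. Fail to reject H₀.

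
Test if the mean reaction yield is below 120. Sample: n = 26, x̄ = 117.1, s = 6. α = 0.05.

t = (117.1 - 120)/(6/√26) = -2.465, df = 25. Critical t = -1.708. Reject H₀.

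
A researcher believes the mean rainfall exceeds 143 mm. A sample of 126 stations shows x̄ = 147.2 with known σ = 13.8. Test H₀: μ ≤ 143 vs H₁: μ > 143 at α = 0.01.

z = 3.416. Critical value: 2.33. Reject H₀.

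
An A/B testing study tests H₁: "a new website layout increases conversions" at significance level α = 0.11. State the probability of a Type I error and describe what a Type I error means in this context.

P(Type I error) = α = 0.11. A Type I error is rejecting H₀ when H₀ is actually true (false positive) — here, concluding that a new website layout increases conversions when in fact this is not the case. Consequence: rolling out a layout that doesn't actually help — wasted engineering effort.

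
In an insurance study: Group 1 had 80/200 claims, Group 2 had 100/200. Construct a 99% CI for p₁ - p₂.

p̂₁ = 0.4, p̂₂ = 0.5. Difference = -0.1. CI = (-0.228, 0.028)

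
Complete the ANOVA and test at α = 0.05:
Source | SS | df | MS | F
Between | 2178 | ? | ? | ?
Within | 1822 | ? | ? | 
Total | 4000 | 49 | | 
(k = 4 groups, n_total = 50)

df_between = 3, df_within = 46. MS_between = 726.0, MS_within = 39.61. F = 18.329, F_crit ≈ 2.807. Reject H₀.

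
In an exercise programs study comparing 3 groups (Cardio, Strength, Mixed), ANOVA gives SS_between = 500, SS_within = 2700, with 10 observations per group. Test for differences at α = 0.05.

df_between = 2, df_within = 27. F = MS_between/MS_within = 250.0/100.0 = 2.5. F_crit ≈ 3.354. Fail to reject H₀.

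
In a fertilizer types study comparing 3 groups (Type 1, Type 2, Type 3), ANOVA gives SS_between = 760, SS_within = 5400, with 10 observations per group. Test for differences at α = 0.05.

df_between = 2, df_within = 27. F = MS_between/MS_within = 380.0/200.0 = 1.9. F_crit ≈ 3.354. Fail to reject H₀.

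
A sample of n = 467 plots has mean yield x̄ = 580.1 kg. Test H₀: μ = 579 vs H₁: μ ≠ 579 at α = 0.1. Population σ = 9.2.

z = (x̄ - μ₀)/(σ/√n) = (580.1 - 579)/(9.2/√467) = 2.584. Critical value: ±1.645. Since |2.584| > 1.645, Reject H₀.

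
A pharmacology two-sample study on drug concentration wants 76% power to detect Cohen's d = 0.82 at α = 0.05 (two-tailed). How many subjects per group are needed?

z_{α/2} = 1.96, z_β = Φ⁻¹(0.76) = 0.706. For large effect (d = 0.82): n per group = 2(z_{α/2} + z_β)²/d² = 2(1.96 + 0.706)²/0.82² = 21.1 → 22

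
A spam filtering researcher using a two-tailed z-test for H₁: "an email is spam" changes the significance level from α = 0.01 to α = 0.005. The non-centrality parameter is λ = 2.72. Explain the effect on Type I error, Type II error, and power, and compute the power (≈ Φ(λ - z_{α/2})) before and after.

Decreasing α from 0.01 to 0.005:
• Type I error rate decreases (α is the Type I rate by definition).
• Critical value moves from z_{α/2} = 2.576 to 2.807, so power = Φ(λ - z_{α/2}) goes from Φ(2.72 - 2.576) = 0.557 to Φ(2.72 - 2.807) = 0.465.
• Type II error rate β = 1 - power therefore increases (0.443 → 0.535).
Appropriate when false positives are costly — here, a legitimate email is sent to the spam folder and the user misses it.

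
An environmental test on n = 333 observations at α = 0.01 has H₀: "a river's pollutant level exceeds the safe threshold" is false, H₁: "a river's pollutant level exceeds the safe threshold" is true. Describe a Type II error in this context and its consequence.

Type II error: failing to reject H₀ when it is false — concluding that a river's pollutant level exceeds the safe threshold is not supported when in fact it is. Consequence: allowing unsafe pollution to continue.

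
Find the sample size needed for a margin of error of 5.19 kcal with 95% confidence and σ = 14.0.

n = (z*σ/E)² = (1.96×14.0/5.19)² = 28.0 → n = 28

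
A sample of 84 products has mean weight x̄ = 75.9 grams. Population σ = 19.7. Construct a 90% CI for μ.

CI = x̄ ± z*(σ/√n) = 75.9 ± 1.645(19.7/√84) = 75.9 ± 3.54 = (72.36, 79.44)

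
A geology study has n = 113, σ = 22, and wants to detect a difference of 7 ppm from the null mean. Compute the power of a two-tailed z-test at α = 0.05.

SE = σ/√n = 22/√113 = 2.07. Non-centrality λ = d/SE = 7/2.07 = 3.382. Power ≈ Φ(λ - z_{α/2}) = Φ(3.382 - 1.96) = Φ(1.422) = 0.923.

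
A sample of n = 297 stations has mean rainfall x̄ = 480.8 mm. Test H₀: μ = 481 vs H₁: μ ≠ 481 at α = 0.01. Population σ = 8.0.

z = (x̄ - μ₀)/(σ/√n) = (480.8 - 481)/(8.0/√297) = -0.431. Critical value: ±2.576. Since |-0.431| ≤ 2.576, Fail to reject H₀.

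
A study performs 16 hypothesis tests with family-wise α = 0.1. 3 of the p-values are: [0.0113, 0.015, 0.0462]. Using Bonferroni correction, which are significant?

Bonferroni α = 0.1/16 = 0.00625. None of the given p-values are significant.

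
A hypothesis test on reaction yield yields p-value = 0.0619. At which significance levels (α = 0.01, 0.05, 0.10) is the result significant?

p = 0.0619. Significant at: α = 0.1.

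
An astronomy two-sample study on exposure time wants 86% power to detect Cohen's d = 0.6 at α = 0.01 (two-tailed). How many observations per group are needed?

z_{α/2} = 2.576, z_β = Φ⁻¹(0.86) = 1.08. For medium effect (d = 0.6): n per group = 2(z_{α/2} + z_β)²/d² = 2(2.576 + 1.08)²/0.6² = 74.3 → 75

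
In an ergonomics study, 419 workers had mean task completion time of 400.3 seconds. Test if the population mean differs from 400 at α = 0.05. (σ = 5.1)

z = (x̄ - μ₀)/(σ/√n) = (400.3 - 400)/(5.1/√419) = 1.204. Critical value: ±1.96. Since |1.204| ≤ 1.96, Fail to reject H₀.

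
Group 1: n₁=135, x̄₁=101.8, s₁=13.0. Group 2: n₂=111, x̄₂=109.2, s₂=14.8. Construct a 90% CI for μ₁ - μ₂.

Difference = -7.4. SE = √(13.0²/135 + 14.8²/111) = 1.796. CI = (-10.35, -4.45)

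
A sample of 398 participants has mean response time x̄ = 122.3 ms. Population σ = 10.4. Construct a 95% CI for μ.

CI = x̄ ± z*(σ/√n) = 122.3 ± 1.96(10.4/√398) = 122.3 ± 1.02 = (121.28, 123.32)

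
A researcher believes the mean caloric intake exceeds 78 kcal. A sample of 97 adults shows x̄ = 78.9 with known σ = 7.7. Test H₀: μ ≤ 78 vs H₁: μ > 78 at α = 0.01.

z = 1.151. Critical value: 2.33. Fail to reject H₀.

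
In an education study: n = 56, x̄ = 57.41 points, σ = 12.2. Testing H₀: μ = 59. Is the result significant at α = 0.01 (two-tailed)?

z = (57.41 - 59)/(12.2/√56) = -0.975. Since |z| ≤ 2.576, not significant at α = 0.01.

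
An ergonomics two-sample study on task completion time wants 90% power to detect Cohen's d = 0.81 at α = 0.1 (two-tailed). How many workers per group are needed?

z_{α/2} = 1.645, z_β = Φ⁻¹(0.9) = 1.282. For large effect (d = 0.81): n per group = 2(z_{α/2} + z_β)²/d² = 2(1.645 + 1.282)²/0.81² = 26.1 → 27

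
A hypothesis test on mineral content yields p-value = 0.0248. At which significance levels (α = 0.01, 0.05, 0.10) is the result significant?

p = 0.0248. Significant at: α = 0.05, 0.1.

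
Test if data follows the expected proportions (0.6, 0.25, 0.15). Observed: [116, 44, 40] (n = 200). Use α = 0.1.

Expected: [120.0, 50.0, 30.0]. χ² = 4.187. df = 2, critical = 4.605. Fail to reject H₀.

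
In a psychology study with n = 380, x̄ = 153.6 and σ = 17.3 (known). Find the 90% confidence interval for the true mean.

CI = x̄ ± z*(σ/√n) = 153.6 ± 1.645(17.3/√380) = 153.6 ± 1.46 = (152.14, 155.06)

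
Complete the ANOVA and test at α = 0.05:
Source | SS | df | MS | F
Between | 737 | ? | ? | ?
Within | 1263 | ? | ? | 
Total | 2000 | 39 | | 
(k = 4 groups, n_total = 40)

df_between = 3, df_within = 36. MS_between = 245.67, MS_within = 35.08. F = 7.002, F_crit ≈ 2.866. Reject H₀.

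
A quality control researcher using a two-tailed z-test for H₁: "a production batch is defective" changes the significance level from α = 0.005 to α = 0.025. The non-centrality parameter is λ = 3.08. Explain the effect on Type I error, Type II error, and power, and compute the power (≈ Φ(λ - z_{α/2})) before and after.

Increasing α from 0.005 to 0.025:
• Type I error rate increases (α is the Type I rate by definition).
• Critical value moves from z_{α/2} = 2.807 to 2.241, so power = Φ(λ - z_{α/2}) goes from Φ(3.08 - 2.807) = 0.608 to Φ(3.08 - 2.241) = 0.799.
• Type II error rate β = 1 - power therefore decreases (0.392 → 0.201).
Appropriate when false negatives are costly — here, shipping a defective batch — faulty products reach customers.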